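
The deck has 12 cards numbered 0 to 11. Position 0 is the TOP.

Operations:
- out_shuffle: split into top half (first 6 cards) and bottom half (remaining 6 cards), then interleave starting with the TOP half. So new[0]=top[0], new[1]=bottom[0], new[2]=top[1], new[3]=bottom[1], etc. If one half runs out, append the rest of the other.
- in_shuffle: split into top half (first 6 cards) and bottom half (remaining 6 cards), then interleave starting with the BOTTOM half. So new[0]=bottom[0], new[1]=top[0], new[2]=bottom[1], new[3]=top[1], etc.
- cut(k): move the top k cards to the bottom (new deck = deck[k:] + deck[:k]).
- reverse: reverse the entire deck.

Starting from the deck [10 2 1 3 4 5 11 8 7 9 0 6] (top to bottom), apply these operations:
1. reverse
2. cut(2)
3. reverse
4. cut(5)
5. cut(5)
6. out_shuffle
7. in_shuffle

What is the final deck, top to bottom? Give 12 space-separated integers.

After op 1 (reverse): [6 0 9 7 8 11 5 4 3 1 2 10]
After op 2 (cut(2)): [9 7 8 11 5 4 3 1 2 10 6 0]
After op 3 (reverse): [0 6 10 2 1 3 4 5 11 8 7 9]
After op 4 (cut(5)): [3 4 5 11 8 7 9 0 6 10 2 1]
After op 5 (cut(5)): [7 9 0 6 10 2 1 3 4 5 11 8]
After op 6 (out_shuffle): [7 1 9 3 0 4 6 5 10 11 2 8]
After op 7 (in_shuffle): [6 7 5 1 10 9 11 3 2 0 8 4]

Answer: 6 7 5 1 10 9 11 3 2 0 8 4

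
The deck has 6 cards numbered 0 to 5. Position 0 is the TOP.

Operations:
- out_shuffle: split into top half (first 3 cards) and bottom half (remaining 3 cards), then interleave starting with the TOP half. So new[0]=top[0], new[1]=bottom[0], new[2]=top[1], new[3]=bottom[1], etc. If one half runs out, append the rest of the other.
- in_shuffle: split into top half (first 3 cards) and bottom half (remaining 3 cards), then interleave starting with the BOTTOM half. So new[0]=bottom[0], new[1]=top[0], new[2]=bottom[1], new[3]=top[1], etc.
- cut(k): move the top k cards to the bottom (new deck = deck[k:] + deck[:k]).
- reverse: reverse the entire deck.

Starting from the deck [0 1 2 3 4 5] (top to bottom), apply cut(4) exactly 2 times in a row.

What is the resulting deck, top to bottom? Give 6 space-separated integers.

Answer: 2 3 4 5 0 1

Derivation:
After op 1 (cut(4)): [4 5 0 1 2 3]
After op 2 (cut(4)): [2 3 4 5 0 1]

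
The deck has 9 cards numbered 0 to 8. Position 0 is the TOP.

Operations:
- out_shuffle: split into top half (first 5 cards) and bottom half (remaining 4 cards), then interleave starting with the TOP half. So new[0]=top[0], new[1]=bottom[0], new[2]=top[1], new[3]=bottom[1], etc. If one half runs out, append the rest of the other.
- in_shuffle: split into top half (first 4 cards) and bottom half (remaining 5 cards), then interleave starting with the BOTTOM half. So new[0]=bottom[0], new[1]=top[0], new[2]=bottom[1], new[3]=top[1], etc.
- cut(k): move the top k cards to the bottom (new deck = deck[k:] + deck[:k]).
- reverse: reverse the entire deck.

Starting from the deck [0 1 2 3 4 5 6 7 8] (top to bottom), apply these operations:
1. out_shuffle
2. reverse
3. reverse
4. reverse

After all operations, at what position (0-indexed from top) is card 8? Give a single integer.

Answer: 1

Derivation:
After op 1 (out_shuffle): [0 5 1 6 2 7 3 8 4]
After op 2 (reverse): [4 8 3 7 2 6 1 5 0]
After op 3 (reverse): [0 5 1 6 2 7 3 8 4]
After op 4 (reverse): [4 8 3 7 2 6 1 5 0]
Card 8 is at position 1.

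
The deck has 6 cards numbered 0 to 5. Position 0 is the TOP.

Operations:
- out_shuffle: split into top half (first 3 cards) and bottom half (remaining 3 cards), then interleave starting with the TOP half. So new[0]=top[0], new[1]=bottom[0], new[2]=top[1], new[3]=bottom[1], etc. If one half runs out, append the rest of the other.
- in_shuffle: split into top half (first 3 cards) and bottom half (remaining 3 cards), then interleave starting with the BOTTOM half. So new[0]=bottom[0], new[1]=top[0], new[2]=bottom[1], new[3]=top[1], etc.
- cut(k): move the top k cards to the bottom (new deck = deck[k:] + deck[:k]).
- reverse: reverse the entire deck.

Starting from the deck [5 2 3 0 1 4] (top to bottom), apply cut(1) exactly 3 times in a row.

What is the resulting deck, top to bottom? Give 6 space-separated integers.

Answer: 0 1 4 5 2 3

Derivation:
After op 1 (cut(1)): [2 3 0 1 4 5]
After op 2 (cut(1)): [3 0 1 4 5 2]
After op 3 (cut(1)): [0 1 4 5 2 3]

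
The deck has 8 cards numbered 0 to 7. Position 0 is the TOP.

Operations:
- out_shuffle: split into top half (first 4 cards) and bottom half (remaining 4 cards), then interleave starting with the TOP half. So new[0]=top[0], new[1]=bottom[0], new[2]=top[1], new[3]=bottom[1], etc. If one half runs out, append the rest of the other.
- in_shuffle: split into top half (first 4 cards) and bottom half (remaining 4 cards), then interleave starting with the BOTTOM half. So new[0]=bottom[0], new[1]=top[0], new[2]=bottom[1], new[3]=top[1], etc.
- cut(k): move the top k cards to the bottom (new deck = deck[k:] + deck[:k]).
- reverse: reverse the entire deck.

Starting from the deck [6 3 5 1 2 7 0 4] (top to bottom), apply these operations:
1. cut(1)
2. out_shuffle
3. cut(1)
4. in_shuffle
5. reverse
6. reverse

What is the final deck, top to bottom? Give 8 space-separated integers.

Answer: 4 7 2 5 6 0 3 1

Derivation:
After op 1 (cut(1)): [3 5 1 2 7 0 4 6]
After op 2 (out_shuffle): [3 7 5 0 1 4 2 6]
After op 3 (cut(1)): [7 5 0 1 4 2 6 3]
After op 4 (in_shuffle): [4 7 2 5 6 0 3 1]
After op 5 (reverse): [1 3 0 6 5 2 7 4]
After op 6 (reverse): [4 7 2 5 6 0 3 1]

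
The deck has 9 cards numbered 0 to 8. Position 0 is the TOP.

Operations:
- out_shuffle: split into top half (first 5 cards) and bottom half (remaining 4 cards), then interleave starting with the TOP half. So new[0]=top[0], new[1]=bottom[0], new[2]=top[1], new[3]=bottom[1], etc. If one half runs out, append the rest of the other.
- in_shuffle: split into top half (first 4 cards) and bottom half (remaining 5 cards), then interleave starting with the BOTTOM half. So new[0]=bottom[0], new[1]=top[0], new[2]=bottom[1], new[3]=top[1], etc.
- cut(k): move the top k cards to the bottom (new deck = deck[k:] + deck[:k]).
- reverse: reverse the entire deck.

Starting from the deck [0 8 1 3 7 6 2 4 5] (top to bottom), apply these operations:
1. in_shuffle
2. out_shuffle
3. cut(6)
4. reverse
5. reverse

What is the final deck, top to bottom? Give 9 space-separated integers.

Answer: 8 5 2 7 1 0 4 6 3

Derivation:
After op 1 (in_shuffle): [7 0 6 8 2 1 4 3 5]
After op 2 (out_shuffle): [7 1 0 4 6 3 8 5 2]
After op 3 (cut(6)): [8 5 2 7 1 0 4 6 3]
After op 4 (reverse): [3 6 4 0 1 7 2 5 8]
After op 5 (reverse): [8 5 2 7 1 0 4 6 3]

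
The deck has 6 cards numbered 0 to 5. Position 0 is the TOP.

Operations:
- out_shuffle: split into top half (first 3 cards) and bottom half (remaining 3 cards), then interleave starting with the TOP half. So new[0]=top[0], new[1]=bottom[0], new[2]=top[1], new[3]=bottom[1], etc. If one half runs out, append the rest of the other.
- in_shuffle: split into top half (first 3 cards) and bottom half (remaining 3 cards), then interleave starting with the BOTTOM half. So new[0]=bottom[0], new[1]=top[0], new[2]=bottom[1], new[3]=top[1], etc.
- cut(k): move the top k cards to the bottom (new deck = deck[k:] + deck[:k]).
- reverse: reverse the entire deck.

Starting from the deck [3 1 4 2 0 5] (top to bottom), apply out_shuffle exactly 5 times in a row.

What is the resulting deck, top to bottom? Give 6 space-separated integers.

After op 1 (out_shuffle): [3 2 1 0 4 5]
After op 2 (out_shuffle): [3 0 2 4 1 5]
After op 3 (out_shuffle): [3 4 0 1 2 5]
After op 4 (out_shuffle): [3 1 4 2 0 5]
After op 5 (out_shuffle): [3 2 1 0 4 5]

Answer: 3 2 1 0 4 5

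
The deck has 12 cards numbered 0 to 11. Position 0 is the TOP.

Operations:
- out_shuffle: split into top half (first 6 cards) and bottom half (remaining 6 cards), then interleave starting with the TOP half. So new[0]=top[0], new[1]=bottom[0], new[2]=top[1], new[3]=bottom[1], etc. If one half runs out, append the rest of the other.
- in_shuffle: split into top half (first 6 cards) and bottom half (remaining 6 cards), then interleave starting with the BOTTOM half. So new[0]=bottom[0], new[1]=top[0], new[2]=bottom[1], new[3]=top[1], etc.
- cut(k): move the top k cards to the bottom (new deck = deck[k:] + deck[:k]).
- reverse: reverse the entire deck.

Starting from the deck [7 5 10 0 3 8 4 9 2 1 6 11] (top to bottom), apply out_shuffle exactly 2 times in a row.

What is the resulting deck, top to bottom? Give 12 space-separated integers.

After op 1 (out_shuffle): [7 4 5 9 10 2 0 1 3 6 8 11]
After op 2 (out_shuffle): [7 0 4 1 5 3 9 6 10 8 2 11]

Answer: 7 0 4 1 5 3 9 6 10 8 2 11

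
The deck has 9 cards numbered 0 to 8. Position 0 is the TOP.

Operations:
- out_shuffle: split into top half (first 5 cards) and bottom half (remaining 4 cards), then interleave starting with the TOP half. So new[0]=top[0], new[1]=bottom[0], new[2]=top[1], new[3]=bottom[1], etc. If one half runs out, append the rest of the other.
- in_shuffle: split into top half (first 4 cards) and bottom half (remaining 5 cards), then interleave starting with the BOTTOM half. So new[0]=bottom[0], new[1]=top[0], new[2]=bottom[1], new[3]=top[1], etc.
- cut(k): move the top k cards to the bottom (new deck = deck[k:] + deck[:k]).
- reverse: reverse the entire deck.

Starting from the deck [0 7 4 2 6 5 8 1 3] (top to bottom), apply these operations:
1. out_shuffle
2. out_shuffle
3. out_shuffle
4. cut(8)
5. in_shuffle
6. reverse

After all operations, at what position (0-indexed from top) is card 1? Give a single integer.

After op 1 (out_shuffle): [0 5 7 8 4 1 2 3 6]
After op 2 (out_shuffle): [0 1 5 2 7 3 8 6 4]
After op 3 (out_shuffle): [0 3 1 8 5 6 2 4 7]
After op 4 (cut(8)): [7 0 3 1 8 5 6 2 4]
After op 5 (in_shuffle): [8 7 5 0 6 3 2 1 4]
After op 6 (reverse): [4 1 2 3 6 0 5 7 8]
Card 1 is at position 1.

Answer: 1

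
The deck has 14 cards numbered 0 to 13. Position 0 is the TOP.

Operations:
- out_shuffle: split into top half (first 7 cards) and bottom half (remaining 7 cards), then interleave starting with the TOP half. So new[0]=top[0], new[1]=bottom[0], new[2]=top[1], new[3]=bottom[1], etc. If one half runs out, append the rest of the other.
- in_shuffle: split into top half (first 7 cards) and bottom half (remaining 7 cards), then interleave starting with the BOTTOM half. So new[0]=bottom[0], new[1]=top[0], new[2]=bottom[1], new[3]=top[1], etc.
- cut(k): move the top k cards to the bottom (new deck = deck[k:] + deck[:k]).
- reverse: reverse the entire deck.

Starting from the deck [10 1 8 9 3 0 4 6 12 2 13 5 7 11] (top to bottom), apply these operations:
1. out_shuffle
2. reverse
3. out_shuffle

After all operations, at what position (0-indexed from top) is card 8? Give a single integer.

Answer: 5

Derivation:
After op 1 (out_shuffle): [10 6 1 12 8 2 9 13 3 5 0 7 4 11]
After op 2 (reverse): [11 4 7 0 5 3 13 9 2 8 12 1 6 10]
After op 3 (out_shuffle): [11 9 4 2 7 8 0 12 5 1 3 6 13 10]
Card 8 is at position 5.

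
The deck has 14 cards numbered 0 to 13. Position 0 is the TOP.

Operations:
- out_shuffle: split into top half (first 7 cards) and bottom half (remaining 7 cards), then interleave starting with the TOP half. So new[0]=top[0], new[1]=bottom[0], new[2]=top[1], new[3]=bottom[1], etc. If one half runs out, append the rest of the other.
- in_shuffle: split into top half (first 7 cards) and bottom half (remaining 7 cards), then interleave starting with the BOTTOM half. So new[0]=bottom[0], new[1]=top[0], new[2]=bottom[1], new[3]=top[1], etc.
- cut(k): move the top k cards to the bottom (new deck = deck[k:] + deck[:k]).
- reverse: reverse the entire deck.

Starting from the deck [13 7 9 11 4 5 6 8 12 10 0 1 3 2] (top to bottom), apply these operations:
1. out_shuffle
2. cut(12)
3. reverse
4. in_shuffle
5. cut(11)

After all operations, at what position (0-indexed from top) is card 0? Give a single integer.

After op 1 (out_shuffle): [13 8 7 12 9 10 11 0 4 1 5 3 6 2]
After op 2 (cut(12)): [6 2 13 8 7 12 9 10 11 0 4 1 5 3]
After op 3 (reverse): [3 5 1 4 0 11 10 9 12 7 8 13 2 6]
After op 4 (in_shuffle): [9 3 12 5 7 1 8 4 13 0 2 11 6 10]
After op 5 (cut(11)): [11 6 10 9 3 12 5 7 1 8 4 13 0 2]
Card 0 is at position 12.

Answer: 12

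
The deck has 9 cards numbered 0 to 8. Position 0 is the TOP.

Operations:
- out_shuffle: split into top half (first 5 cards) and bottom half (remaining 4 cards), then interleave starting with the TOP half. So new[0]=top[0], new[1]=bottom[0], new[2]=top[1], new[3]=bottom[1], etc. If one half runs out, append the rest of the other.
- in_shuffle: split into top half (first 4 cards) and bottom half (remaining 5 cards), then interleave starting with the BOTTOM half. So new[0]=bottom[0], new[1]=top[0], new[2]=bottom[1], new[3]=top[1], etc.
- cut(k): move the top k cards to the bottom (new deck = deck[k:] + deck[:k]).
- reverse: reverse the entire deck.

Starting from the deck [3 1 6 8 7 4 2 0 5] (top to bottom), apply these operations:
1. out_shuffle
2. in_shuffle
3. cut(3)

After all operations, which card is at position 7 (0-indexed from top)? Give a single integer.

After op 1 (out_shuffle): [3 4 1 2 6 0 8 5 7]
After op 2 (in_shuffle): [6 3 0 4 8 1 5 2 7]
After op 3 (cut(3)): [4 8 1 5 2 7 6 3 0]
Position 7: card 3.

Answer: 3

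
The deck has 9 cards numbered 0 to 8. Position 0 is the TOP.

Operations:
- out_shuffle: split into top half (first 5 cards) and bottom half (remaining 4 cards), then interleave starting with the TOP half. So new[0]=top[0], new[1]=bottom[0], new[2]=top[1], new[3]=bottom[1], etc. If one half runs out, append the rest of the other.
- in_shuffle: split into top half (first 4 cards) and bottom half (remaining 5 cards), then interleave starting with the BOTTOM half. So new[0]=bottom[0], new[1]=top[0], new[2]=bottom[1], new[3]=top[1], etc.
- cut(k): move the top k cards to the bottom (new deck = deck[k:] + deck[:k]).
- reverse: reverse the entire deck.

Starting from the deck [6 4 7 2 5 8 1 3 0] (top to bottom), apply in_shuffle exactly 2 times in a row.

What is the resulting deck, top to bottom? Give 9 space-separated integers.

After op 1 (in_shuffle): [5 6 8 4 1 7 3 2 0]
After op 2 (in_shuffle): [1 5 7 6 3 8 2 4 0]

Answer: 1 5 7 6 3 8 2 4 0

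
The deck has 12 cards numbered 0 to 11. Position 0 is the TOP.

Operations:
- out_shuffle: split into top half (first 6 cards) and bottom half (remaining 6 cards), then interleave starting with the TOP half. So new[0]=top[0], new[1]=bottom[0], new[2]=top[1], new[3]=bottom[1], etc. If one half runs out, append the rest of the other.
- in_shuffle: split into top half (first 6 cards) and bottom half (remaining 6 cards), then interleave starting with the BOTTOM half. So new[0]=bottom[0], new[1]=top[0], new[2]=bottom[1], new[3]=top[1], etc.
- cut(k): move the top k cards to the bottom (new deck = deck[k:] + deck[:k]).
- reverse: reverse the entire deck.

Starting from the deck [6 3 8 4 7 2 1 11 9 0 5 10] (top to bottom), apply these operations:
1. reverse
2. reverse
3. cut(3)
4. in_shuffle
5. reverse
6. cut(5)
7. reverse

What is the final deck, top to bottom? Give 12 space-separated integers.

Answer: 1 3 11 8 9 0 4 5 7 10 2 6

Derivation:
After op 1 (reverse): [10 5 0 9 11 1 2 7 4 8 3 6]
After op 2 (reverse): [6 3 8 4 7 2 1 11 9 0 5 10]
After op 3 (cut(3)): [4 7 2 1 11 9 0 5 10 6 3 8]
After op 4 (in_shuffle): [0 4 5 7 10 2 6 1 3 11 8 9]
After op 5 (reverse): [9 8 11 3 1 6 2 10 7 5 4 0]
After op 6 (cut(5)): [6 2 10 7 5 4 0 9 8 11 3 1]
After op 7 (reverse): [1 3 11 8 9 0 4 5 7 10 2 6]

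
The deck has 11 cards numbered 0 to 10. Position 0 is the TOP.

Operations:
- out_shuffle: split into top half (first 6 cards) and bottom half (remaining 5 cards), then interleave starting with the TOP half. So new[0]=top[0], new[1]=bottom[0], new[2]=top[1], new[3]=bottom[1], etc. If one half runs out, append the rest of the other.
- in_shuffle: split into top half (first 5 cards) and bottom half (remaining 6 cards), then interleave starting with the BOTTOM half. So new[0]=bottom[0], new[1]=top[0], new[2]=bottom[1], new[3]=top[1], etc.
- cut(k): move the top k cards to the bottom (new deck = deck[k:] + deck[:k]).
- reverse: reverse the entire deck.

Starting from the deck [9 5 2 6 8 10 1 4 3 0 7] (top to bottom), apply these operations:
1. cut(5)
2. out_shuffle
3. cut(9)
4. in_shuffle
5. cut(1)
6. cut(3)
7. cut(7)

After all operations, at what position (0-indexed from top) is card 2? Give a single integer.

After op 1 (cut(5)): [10 1 4 3 0 7 9 5 2 6 8]
After op 2 (out_shuffle): [10 9 1 5 4 2 3 6 0 8 7]
After op 3 (cut(9)): [8 7 10 9 1 5 4 2 3 6 0]
After op 4 (in_shuffle): [5 8 4 7 2 10 3 9 6 1 0]
After op 5 (cut(1)): [8 4 7 2 10 3 9 6 1 0 5]
After op 6 (cut(3)): [2 10 3 9 6 1 0 5 8 4 7]
After op 7 (cut(7)): [5 8 4 7 2 10 3 9 6 1 0]
Card 2 is at position 4.

Answer: 4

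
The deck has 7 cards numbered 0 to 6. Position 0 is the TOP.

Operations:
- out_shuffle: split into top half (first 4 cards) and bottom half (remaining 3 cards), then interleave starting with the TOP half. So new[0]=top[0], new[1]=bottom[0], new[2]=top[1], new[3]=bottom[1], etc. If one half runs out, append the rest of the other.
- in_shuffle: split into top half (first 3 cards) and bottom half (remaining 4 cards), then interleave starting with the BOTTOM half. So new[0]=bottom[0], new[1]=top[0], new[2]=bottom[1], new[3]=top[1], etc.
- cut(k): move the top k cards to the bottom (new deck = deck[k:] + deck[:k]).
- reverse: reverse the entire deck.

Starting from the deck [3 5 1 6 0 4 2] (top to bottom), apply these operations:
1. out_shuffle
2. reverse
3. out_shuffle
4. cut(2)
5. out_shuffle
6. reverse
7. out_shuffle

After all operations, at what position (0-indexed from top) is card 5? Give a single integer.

After op 1 (out_shuffle): [3 0 5 4 1 2 6]
After op 2 (reverse): [6 2 1 4 5 0 3]
After op 3 (out_shuffle): [6 5 2 0 1 3 4]
After op 4 (cut(2)): [2 0 1 3 4 6 5]
After op 5 (out_shuffle): [2 4 0 6 1 5 3]
After op 6 (reverse): [3 5 1 6 0 4 2]
After op 7 (out_shuffle): [3 0 5 4 1 2 6]
Card 5 is at position 2.

Answer: 2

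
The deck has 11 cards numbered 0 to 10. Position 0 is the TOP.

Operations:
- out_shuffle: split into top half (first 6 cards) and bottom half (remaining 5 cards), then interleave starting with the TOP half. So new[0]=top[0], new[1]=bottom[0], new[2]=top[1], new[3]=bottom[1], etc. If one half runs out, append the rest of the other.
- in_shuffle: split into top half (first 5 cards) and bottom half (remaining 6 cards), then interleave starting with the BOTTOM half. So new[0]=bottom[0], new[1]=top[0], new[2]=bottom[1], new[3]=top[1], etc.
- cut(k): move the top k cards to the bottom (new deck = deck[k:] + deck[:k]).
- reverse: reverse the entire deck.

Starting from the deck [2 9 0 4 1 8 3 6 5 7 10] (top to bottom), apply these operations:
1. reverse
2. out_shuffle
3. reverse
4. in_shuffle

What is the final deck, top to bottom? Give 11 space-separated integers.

Answer: 0 8 5 2 4 3 7 9 1 6 10

Derivation:
After op 1 (reverse): [10 7 5 6 3 8 1 4 0 9 2]
After op 2 (out_shuffle): [10 1 7 4 5 0 6 9 3 2 8]
After op 3 (reverse): [8 2 3 9 6 0 5 4 7 1 10]
After op 4 (in_shuffle): [0 8 5 2 4 3 7 9 1 6 10]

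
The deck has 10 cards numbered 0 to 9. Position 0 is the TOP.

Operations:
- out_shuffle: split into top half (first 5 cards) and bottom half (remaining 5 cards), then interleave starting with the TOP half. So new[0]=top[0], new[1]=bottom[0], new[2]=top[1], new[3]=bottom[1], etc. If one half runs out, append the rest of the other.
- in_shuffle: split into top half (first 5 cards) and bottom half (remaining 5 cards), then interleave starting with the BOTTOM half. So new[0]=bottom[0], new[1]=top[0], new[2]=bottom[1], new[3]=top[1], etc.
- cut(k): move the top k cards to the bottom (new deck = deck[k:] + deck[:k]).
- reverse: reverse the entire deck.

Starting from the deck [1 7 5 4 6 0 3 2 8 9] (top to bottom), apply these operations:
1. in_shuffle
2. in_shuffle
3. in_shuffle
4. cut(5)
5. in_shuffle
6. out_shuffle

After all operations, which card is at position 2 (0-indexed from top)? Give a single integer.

After op 1 (in_shuffle): [0 1 3 7 2 5 8 4 9 6]
After op 2 (in_shuffle): [5 0 8 1 4 3 9 7 6 2]
After op 3 (in_shuffle): [3 5 9 0 7 8 6 1 2 4]
After op 4 (cut(5)): [8 6 1 2 4 3 5 9 0 7]
After op 5 (in_shuffle): [3 8 5 6 9 1 0 2 7 4]
After op 6 (out_shuffle): [3 1 8 0 5 2 6 7 9 4]
Position 2: card 8.

Answer: 8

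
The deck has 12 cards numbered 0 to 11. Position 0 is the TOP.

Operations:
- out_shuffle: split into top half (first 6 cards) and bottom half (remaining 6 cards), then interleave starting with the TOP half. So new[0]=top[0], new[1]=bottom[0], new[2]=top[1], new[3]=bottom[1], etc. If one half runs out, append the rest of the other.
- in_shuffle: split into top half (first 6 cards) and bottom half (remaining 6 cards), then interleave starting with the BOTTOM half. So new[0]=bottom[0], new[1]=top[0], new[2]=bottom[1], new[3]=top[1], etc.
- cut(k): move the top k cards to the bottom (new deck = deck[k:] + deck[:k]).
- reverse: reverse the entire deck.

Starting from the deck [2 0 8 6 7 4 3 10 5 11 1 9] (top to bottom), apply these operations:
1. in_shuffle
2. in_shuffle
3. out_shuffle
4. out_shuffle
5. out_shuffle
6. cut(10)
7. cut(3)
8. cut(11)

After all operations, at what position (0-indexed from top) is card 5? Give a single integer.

After op 1 (in_shuffle): [3 2 10 0 5 8 11 6 1 7 9 4]
After op 2 (in_shuffle): [11 3 6 2 1 10 7 0 9 5 4 8]
After op 3 (out_shuffle): [11 7 3 0 6 9 2 5 1 4 10 8]
After op 4 (out_shuffle): [11 2 7 5 3 1 0 4 6 10 9 8]
After op 5 (out_shuffle): [11 0 2 4 7 6 5 10 3 9 1 8]
After op 6 (cut(10)): [1 8 11 0 2 4 7 6 5 10 3 9]
After op 7 (cut(3)): [0 2 4 7 6 5 10 3 9 1 8 11]
After op 8 (cut(11)): [11 0 2 4 7 6 5 10 3 9 1 8]
Card 5 is at position 6.

Answer: 6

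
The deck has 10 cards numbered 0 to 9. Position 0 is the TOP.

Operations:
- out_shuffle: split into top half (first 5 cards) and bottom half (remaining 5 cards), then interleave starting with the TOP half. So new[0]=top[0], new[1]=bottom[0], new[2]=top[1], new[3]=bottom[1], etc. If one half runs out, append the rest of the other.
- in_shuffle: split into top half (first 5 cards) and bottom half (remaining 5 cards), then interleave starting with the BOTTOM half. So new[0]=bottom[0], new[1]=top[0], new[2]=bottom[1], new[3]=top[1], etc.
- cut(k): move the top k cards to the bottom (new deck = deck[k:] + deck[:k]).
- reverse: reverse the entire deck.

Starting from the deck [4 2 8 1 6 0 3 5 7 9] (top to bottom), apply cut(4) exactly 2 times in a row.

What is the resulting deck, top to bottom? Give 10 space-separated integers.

Answer: 7 9 4 2 8 1 6 0 3 5

Derivation:
After op 1 (cut(4)): [6 0 3 5 7 9 4 2 8 1]
After op 2 (cut(4)): [7 9 4 2 8 1 6 0 3 5]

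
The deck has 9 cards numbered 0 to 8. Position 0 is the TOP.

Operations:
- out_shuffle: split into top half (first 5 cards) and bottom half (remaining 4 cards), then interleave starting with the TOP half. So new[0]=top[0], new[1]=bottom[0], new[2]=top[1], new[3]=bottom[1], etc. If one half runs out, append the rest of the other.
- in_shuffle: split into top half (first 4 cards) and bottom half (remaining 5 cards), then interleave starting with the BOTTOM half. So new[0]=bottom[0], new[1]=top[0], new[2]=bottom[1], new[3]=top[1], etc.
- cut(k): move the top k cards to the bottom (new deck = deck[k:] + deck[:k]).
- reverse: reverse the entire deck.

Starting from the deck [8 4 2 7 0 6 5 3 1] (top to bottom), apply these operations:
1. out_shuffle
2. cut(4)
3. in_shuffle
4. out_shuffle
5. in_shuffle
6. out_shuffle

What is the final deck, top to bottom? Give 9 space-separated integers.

After op 1 (out_shuffle): [8 6 4 5 2 3 7 1 0]
After op 2 (cut(4)): [2 3 7 1 0 8 6 4 5]
After op 3 (in_shuffle): [0 2 8 3 6 7 4 1 5]
After op 4 (out_shuffle): [0 7 2 4 8 1 3 5 6]
After op 5 (in_shuffle): [8 0 1 7 3 2 5 4 6]
After op 6 (out_shuffle): [8 2 0 5 1 4 7 6 3]

Answer: 8 2 0 5 1 4 7 6 3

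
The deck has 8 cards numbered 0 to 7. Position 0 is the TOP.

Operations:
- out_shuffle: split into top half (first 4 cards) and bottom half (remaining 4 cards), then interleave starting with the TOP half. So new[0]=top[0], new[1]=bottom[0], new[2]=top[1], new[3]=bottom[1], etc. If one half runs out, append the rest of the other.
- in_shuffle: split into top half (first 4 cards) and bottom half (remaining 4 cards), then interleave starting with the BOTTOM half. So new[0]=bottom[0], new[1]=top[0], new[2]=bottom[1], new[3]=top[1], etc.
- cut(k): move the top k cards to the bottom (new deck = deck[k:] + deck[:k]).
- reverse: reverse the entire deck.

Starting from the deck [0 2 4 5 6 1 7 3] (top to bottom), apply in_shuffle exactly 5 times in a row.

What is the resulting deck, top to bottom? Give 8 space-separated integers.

After op 1 (in_shuffle): [6 0 1 2 7 4 3 5]
After op 2 (in_shuffle): [7 6 4 0 3 1 5 2]
After op 3 (in_shuffle): [3 7 1 6 5 4 2 0]
After op 4 (in_shuffle): [5 3 4 7 2 1 0 6]
After op 5 (in_shuffle): [2 5 1 3 0 4 6 7]

Answer: 2 5 1 3 0 4 6 7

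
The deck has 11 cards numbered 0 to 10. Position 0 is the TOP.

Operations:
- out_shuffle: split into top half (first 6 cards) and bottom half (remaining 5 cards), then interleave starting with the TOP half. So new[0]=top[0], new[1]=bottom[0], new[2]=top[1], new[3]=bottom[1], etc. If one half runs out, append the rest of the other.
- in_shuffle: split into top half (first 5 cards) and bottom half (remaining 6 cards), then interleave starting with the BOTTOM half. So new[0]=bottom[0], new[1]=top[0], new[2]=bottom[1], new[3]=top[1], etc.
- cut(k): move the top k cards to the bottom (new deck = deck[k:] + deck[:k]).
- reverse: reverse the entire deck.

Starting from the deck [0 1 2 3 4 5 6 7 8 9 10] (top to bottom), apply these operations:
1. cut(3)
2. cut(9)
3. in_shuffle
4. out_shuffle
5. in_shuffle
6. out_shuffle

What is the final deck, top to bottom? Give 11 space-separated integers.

Answer: 10 8 6 4 2 0 9 7 5 3 1

Derivation:
After op 1 (cut(3)): [3 4 5 6 7 8 9 10 0 1 2]
After op 2 (cut(9)): [1 2 3 4 5 6 7 8 9 10 0]
After op 3 (in_shuffle): [6 1 7 2 8 3 9 4 10 5 0]
After op 4 (out_shuffle): [6 9 1 4 7 10 2 5 8 0 3]
After op 5 (in_shuffle): [10 6 2 9 5 1 8 4 0 7 3]
After op 6 (out_shuffle): [10 8 6 4 2 0 9 7 5 3 1]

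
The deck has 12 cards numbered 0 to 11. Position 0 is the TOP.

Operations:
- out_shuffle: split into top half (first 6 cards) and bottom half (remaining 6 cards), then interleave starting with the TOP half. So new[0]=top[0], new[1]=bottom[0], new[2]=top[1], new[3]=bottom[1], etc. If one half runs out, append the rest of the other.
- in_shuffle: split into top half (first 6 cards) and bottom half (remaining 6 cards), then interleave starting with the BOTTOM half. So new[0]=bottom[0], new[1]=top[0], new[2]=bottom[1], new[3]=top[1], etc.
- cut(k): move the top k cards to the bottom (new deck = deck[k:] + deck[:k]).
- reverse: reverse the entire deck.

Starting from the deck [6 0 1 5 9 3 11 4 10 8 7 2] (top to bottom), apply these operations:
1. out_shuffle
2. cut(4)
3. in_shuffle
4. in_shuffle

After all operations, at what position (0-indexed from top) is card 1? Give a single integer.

Answer: 3

Derivation:
After op 1 (out_shuffle): [6 11 0 4 1 10 5 8 9 7 3 2]
After op 2 (cut(4)): [1 10 5 8 9 7 3 2 6 11 0 4]
After op 3 (in_shuffle): [3 1 2 10 6 5 11 8 0 9 4 7]
After op 4 (in_shuffle): [11 3 8 1 0 2 9 10 4 6 7 5]
Card 1 is at position 3.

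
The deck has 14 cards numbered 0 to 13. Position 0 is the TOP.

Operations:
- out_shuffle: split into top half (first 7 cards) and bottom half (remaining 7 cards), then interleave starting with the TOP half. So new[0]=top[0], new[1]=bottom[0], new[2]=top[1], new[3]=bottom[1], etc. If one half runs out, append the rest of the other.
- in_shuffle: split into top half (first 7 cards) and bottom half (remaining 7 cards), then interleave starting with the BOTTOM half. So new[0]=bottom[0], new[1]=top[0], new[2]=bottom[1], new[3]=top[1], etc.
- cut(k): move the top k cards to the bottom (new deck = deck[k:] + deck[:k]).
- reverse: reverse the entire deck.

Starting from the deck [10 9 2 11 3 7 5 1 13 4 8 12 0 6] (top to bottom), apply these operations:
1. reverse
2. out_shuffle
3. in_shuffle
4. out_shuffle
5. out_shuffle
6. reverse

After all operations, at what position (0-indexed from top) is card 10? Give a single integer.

After op 1 (reverse): [6 0 12 8 4 13 1 5 7 3 11 2 9 10]
After op 2 (out_shuffle): [6 5 0 7 12 3 8 11 4 2 13 9 1 10]
After op 3 (in_shuffle): [11 6 4 5 2 0 13 7 9 12 1 3 10 8]
After op 4 (out_shuffle): [11 7 6 9 4 12 5 1 2 3 0 10 13 8]
After op 5 (out_shuffle): [11 1 7 2 6 3 9 0 4 10 12 13 5 8]
After op 6 (reverse): [8 5 13 12 10 4 0 9 3 6 2 7 1 11]
Card 10 is at position 4.

Answer: 4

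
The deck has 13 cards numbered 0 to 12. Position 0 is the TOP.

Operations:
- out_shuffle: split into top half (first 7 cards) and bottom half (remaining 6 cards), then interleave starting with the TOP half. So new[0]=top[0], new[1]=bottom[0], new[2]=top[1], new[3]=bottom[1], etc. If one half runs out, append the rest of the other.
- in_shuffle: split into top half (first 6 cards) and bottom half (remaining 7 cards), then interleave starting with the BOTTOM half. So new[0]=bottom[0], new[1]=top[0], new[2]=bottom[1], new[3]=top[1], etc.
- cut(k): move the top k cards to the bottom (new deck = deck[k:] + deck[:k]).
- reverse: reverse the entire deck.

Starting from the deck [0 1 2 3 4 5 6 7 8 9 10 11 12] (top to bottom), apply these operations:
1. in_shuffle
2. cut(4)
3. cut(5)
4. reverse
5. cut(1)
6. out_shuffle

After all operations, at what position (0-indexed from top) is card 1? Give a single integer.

After op 1 (in_shuffle): [6 0 7 1 8 2 9 3 10 4 11 5 12]
After op 2 (cut(4)): [8 2 9 3 10 4 11 5 12 6 0 7 1]
After op 3 (cut(5)): [4 11 5 12 6 0 7 1 8 2 9 3 10]
After op 4 (reverse): [10 3 9 2 8 1 7 0 6 12 5 11 4]
After op 5 (cut(1)): [3 9 2 8 1 7 0 6 12 5 11 4 10]
After op 6 (out_shuffle): [3 6 9 12 2 5 8 11 1 4 7 10 0]
Card 1 is at position 8.

Answer: 8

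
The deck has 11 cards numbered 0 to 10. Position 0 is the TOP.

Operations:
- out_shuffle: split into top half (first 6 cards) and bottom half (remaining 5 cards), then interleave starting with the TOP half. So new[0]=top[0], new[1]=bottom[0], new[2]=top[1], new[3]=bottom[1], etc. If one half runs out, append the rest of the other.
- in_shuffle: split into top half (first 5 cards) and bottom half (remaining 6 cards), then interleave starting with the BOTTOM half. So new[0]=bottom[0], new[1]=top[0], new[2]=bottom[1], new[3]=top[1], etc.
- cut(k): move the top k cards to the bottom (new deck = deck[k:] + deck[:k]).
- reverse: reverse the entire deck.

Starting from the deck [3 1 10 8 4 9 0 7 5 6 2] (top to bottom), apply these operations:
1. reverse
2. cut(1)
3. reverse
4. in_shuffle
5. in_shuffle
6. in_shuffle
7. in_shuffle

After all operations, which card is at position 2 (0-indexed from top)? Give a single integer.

After op 1 (reverse): [2 6 5 7 0 9 4 8 10 1 3]
After op 2 (cut(1)): [6 5 7 0 9 4 8 10 1 3 2]
After op 3 (reverse): [2 3 1 10 8 4 9 0 7 5 6]
After op 4 (in_shuffle): [4 2 9 3 0 1 7 10 5 8 6]
After op 5 (in_shuffle): [1 4 7 2 10 9 5 3 8 0 6]
After op 6 (in_shuffle): [9 1 5 4 3 7 8 2 0 10 6]
After op 7 (in_shuffle): [7 9 8 1 2 5 0 4 10 3 6]
Position 2: card 8.

Answer: 8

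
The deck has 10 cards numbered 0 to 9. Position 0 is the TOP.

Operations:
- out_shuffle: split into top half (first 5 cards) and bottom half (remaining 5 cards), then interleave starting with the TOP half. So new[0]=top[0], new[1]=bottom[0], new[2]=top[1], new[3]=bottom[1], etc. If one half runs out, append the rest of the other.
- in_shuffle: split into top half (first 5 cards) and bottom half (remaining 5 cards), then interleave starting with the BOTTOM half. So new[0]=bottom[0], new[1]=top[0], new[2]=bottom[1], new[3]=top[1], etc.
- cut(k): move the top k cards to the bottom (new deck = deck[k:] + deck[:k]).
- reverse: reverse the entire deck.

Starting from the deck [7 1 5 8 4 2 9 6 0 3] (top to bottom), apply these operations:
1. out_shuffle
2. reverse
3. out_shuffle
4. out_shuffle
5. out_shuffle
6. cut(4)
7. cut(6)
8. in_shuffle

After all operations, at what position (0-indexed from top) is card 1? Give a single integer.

Answer: 5

Derivation:
After op 1 (out_shuffle): [7 2 1 9 5 6 8 0 4 3]
After op 2 (reverse): [3 4 0 8 6 5 9 1 2 7]
After op 3 (out_shuffle): [3 5 4 9 0 1 8 2 6 7]
After op 4 (out_shuffle): [3 1 5 8 4 2 9 6 0 7]
After op 5 (out_shuffle): [3 2 1 9 5 6 8 0 4 7]
After op 6 (cut(4)): [5 6 8 0 4 7 3 2 1 9]
After op 7 (cut(6)): [3 2 1 9 5 6 8 0 4 7]
After op 8 (in_shuffle): [6 3 8 2 0 1 4 9 7 5]
Card 1 is at position 5.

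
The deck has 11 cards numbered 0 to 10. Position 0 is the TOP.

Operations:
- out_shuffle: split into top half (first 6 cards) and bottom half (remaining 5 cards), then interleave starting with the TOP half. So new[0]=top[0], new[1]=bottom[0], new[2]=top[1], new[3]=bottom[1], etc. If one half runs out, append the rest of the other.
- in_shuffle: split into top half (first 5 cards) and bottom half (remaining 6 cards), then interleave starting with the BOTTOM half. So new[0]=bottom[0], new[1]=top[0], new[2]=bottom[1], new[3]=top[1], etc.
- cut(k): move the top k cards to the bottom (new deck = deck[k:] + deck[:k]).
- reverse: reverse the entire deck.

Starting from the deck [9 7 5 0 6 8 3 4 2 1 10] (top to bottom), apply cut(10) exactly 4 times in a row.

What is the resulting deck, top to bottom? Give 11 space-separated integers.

Answer: 4 2 1 10 9 7 5 0 6 8 3

Derivation:
After op 1 (cut(10)): [10 9 7 5 0 6 8 3 4 2 1]
After op 2 (cut(10)): [1 10 9 7 5 0 6 8 3 4 2]
After op 3 (cut(10)): [2 1 10 9 7 5 0 6 8 3 4]
After op 4 (cut(10)): [4 2 1 10 9 7 5 0 6 8 3]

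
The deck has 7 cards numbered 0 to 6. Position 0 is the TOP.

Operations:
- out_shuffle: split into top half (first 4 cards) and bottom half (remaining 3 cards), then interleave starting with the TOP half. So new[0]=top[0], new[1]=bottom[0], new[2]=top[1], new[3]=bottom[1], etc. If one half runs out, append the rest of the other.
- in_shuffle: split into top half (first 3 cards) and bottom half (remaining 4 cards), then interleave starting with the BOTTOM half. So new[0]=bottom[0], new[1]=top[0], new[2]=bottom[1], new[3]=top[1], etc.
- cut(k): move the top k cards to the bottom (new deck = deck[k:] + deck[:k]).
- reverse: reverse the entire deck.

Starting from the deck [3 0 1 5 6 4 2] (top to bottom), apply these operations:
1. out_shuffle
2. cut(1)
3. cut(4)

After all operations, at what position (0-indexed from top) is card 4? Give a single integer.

Answer: 5

Derivation:
After op 1 (out_shuffle): [3 6 0 4 1 2 5]
After op 2 (cut(1)): [6 0 4 1 2 5 3]
After op 3 (cut(4)): [2 5 3 6 0 4 1]
Card 4 is at position 5.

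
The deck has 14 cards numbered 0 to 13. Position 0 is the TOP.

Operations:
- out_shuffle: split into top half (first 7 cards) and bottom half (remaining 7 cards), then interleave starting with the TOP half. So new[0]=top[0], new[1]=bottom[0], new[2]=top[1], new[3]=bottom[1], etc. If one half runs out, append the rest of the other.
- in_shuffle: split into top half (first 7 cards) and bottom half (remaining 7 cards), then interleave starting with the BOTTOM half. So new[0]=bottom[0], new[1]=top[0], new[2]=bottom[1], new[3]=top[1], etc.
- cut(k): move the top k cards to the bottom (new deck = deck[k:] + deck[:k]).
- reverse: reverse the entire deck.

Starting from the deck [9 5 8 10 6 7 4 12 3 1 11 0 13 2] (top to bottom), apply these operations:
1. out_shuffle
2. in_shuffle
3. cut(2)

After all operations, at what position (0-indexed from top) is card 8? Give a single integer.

After op 1 (out_shuffle): [9 12 5 3 8 1 10 11 6 0 7 13 4 2]
After op 2 (in_shuffle): [11 9 6 12 0 5 7 3 13 8 4 1 2 10]
After op 3 (cut(2)): [6 12 0 5 7 3 13 8 4 1 2 10 11 9]
Card 8 is at position 7.

Answer: 7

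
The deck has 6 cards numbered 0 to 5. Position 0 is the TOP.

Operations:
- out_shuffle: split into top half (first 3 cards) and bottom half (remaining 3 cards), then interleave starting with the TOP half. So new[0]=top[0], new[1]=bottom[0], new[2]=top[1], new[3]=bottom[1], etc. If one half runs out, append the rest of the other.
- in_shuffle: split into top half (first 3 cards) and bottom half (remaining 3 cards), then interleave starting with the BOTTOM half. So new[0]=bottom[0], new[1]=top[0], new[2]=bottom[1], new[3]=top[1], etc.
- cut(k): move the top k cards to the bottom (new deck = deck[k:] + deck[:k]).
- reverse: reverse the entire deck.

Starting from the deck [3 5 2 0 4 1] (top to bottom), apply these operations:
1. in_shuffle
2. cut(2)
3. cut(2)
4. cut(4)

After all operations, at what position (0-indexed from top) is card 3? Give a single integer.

Answer: 5

Derivation:
After op 1 (in_shuffle): [0 3 4 5 1 2]
After op 2 (cut(2)): [4 5 1 2 0 3]
After op 3 (cut(2)): [1 2 0 3 4 5]
After op 4 (cut(4)): [4 5 1 2 0 3]
Card 3 is at position 5.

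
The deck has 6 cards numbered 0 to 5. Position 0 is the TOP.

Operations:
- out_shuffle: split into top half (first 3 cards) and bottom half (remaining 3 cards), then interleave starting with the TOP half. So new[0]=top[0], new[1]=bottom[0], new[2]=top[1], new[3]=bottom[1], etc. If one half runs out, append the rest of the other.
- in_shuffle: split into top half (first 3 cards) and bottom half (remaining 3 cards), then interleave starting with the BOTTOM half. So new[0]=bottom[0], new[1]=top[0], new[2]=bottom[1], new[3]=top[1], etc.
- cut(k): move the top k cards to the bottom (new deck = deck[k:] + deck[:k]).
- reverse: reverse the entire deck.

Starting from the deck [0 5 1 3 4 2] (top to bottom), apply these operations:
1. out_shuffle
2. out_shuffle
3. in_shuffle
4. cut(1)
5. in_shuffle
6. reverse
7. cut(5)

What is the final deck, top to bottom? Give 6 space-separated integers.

Answer: 2 4 1 5 3 0

Derivation:
After op 1 (out_shuffle): [0 3 5 4 1 2]
After op 2 (out_shuffle): [0 4 3 1 5 2]
After op 3 (in_shuffle): [1 0 5 4 2 3]
After op 4 (cut(1)): [0 5 4 2 3 1]
After op 5 (in_shuffle): [2 0 3 5 1 4]
After op 6 (reverse): [4 1 5 3 0 2]
After op 7 (cut(5)): [2 4 1 5 3 0]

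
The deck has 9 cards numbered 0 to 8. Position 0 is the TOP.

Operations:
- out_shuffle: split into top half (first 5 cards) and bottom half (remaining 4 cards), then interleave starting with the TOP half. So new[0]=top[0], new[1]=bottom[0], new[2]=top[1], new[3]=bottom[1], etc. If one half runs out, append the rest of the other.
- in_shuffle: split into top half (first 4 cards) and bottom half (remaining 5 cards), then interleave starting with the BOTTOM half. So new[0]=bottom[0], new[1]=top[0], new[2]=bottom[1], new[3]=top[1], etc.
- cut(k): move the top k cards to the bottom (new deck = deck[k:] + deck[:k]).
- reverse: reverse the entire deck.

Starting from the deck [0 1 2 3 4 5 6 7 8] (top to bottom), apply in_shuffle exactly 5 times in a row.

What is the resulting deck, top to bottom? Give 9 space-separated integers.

Answer: 1 3 5 7 0 2 4 6 8

Derivation:
After op 1 (in_shuffle): [4 0 5 1 6 2 7 3 8]
After op 2 (in_shuffle): [6 4 2 0 7 5 3 1 8]
After op 3 (in_shuffle): [7 6 5 4 3 2 1 0 8]
After op 4 (in_shuffle): [3 7 2 6 1 5 0 4 8]
After op 5 (in_shuffle): [1 3 5 7 0 2 4 6 8]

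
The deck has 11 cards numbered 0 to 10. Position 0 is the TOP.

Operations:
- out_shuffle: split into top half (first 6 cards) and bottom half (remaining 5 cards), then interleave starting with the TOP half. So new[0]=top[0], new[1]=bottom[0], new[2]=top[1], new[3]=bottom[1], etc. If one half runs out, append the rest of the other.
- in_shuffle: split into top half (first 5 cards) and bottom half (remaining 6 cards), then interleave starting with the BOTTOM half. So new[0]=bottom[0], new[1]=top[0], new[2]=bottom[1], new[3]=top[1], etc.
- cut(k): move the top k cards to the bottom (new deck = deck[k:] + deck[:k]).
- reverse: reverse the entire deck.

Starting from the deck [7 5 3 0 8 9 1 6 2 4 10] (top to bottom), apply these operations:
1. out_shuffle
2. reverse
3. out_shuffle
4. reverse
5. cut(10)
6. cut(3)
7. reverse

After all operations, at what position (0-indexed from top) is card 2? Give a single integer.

After op 1 (out_shuffle): [7 1 5 6 3 2 0 4 8 10 9]
After op 2 (reverse): [9 10 8 4 0 2 3 6 5 1 7]
After op 3 (out_shuffle): [9 3 10 6 8 5 4 1 0 7 2]
After op 4 (reverse): [2 7 0 1 4 5 8 6 10 3 9]
After op 5 (cut(10)): [9 2 7 0 1 4 5 8 6 10 3]
After op 6 (cut(3)): [0 1 4 5 8 6 10 3 9 2 7]
After op 7 (reverse): [7 2 9 3 10 6 8 5 4 1 0]
Card 2 is at position 1.

Answer: 1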